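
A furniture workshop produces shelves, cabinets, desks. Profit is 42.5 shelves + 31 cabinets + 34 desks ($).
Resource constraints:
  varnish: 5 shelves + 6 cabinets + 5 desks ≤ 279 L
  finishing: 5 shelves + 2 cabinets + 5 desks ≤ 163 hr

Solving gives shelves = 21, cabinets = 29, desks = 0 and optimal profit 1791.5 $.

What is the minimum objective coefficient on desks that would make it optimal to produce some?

42.5

Check each constraint at x*: varnish 279/279 (tight); finishing 163/163 (tight).
Dual feasibility on the basic columns requires 5·y_varnish + 5·y_finishing = 42.5, 6·y_varnish + 2·y_finishing = 31.
→ y_varnish = 3.5 and y_finishing = 5.
desks enters the basis when its profit ≥ yᵀa₃ = 3.5·5 + 5·5 = 42.5.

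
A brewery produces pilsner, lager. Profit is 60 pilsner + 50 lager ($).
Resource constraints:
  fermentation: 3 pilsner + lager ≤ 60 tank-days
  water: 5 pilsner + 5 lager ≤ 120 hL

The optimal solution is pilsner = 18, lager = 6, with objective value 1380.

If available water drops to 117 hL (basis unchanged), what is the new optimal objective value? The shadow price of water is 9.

1353

Δb = -3, so new z* = 1380 + (9)·(-3) = 1380 − 27 = 1353.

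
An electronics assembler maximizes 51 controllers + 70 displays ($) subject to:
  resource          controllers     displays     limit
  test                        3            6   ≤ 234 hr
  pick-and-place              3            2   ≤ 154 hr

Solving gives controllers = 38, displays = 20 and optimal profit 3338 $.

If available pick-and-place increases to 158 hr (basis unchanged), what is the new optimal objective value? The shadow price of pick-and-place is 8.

3370

Δb = 4, so new z* = 3338 + (8)·(4) = 3338 + 32 = 3370.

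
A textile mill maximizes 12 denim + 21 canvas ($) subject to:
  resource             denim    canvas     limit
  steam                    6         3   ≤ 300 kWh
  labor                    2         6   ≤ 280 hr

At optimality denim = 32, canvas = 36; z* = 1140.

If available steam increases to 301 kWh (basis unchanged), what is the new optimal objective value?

Check each constraint at x*: steam 300/300 (tight); labor 280/280 (tight).
The binding rows give the dual system: 6·y_steam + 2·y_labor = 12 and 3·y_steam + 6·y_labor = 21.
This yields shadow prices y_steam = 1, y_labor = 3.
Δz = y_steam·Δb = 1 × (1) = 1, so new z* = 1140 + 1 = 1141.

1141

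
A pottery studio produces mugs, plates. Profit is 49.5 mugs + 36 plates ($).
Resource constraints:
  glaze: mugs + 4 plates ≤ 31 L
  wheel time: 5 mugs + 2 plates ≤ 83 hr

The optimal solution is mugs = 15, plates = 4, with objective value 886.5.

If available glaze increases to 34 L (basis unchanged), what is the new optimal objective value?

Both glaze and wheel time are binding at x*.
Dual feasibility on the basic columns requires 1·y_glaze + 5·y_wheel time = 49.5, 4·y_glaze + 2·y_wheel time = 36.
This yields shadow prices y_glaze = 4.5, y_wheel time = 9.
Δz = y_glaze·Δb = 4.5 × (3) = 13.5, so new z* = 886.5 + 13.5 = 900.

900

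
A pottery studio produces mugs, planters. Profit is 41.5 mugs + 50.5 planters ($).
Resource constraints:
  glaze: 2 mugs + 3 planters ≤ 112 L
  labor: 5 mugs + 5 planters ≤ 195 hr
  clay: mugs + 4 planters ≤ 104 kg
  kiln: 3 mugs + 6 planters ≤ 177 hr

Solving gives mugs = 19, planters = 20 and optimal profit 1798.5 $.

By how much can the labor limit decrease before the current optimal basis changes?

Binding constraints: labor, kiln. The basis is B = [[5,5],[3,6]] with det 15.
Per unit decrease in labor, x* moves by d = (-0.4, 0.2).
The basis stays optimal until clay becomes binding; allowable decrease = 12.5 hr.

12.5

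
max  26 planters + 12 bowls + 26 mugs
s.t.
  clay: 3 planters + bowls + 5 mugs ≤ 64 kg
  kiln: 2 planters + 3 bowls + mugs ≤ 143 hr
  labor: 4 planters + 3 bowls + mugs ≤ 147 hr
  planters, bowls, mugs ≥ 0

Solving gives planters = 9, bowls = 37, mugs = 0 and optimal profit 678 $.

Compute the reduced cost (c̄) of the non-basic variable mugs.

-6

Binding: clay and labor. Non-binding: kiln (14 unused).
Since kiln is not tight, its dual is 0.
The binding rows give the dual system: 3·y_clay + 4·y_labor = 26 and 1·y_clay + 3·y_labor = 12.
→ y_clay = 6 and y_labor = 2.
Reduced cost of mugs: c₃ − yᵀa₃ = 26 − (6·5 + 2·1) = 26 − 32 = -6.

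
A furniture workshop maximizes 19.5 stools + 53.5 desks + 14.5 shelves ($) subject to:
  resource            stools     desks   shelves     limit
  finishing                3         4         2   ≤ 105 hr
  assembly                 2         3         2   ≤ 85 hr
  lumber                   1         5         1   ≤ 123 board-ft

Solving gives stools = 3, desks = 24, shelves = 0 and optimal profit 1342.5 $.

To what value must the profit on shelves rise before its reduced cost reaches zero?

At the optimum: finishing uses 105 of 105 (binding); assembly uses 78 of 85 (slack = 7); lumber uses 123 of 123 (binding).
Slack constraints have shadow price 0 (complementary slackness).
Dual feasibility on the basic columns requires 3·y_finishing + 1·y_lumber = 19.5, 4·y_finishing + 5·y_lumber = 53.5.
→ y_finishing = 4 and y_lumber = 7.5.
shelves enters the basis when its profit ≥ yᵀa₃ = 4·2 + 7.5·1 = 15.5.

15.5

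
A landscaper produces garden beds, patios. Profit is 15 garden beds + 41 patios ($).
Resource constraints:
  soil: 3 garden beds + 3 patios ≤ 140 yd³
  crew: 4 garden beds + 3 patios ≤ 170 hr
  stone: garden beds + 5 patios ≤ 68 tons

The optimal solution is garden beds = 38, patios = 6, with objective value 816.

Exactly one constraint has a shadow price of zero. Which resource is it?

soil

soil: 132/140 (slack 8)
crew: 170/170 (binding)
stone: 68/68 (binding)
By complementary slackness, a constraint with positive slack has shadow price 0 → soil.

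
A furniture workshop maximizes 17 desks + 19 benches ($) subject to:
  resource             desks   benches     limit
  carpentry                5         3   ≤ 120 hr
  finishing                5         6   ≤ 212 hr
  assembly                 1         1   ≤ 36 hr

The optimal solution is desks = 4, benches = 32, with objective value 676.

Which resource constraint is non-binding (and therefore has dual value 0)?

carpentry: 116/120 (slack 4)
finishing: 212/212 (binding)
assembly: 36/36 (binding)
By complementary slackness, a constraint with positive slack has shadow price 0 → carpentry.

carpentry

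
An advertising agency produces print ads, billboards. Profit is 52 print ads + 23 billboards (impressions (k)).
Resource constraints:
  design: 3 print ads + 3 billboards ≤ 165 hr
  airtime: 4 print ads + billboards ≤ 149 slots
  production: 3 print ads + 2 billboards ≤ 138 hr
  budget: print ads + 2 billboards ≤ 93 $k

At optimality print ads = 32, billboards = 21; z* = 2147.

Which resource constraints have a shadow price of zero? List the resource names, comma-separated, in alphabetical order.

budget, design

design: 159/165 (slack 6)
airtime: 149/149 (binding)
production: 138/138 (binding)
budget: 74/93 (slack 19)
By complementary slackness, a constraint with positive slack has shadow price 0 → budget, design.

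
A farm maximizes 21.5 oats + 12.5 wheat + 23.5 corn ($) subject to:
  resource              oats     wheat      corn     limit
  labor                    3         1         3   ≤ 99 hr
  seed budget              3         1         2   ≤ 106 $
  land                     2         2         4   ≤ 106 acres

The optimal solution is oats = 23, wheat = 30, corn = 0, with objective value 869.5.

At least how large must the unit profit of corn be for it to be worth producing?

Check each constraint at x*: labor 99/99 (tight); seed budget 99/106 (slack 7); land 106/106 (tight).
By complementary slackness, y = 0 for the non-binding constraint.
Dual feasibility on the basic columns requires 3·y_labor + 2·y_land = 21.5, 1·y_labor + 2·y_land = 12.5.
This yields shadow prices y_labor = 4.5, y_land = 4.
corn enters the basis when its profit ≥ yᵀa₃ = 4.5·3 + 4·4 = 29.5.

29.5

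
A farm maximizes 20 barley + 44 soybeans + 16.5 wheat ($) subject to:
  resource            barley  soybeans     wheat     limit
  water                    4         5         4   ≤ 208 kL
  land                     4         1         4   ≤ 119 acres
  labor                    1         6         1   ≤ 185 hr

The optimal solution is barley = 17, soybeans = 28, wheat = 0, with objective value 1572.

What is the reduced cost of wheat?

Binding: water and labor. Non-binding: land (23 unused).
By complementary slackness, y = 0 for the non-binding constraint.
Dual feasibility on the basic columns requires 4·y_water + 1·y_labor = 20, 5·y_water + 6·y_labor = 44.
→ y_water = 4 and y_labor = 4.
Reduced cost of wheat: c₃ − yᵀa₃ = 16.5 − (4·4 + 4·1) = 16.5 − 20 = -3.5.

-3.5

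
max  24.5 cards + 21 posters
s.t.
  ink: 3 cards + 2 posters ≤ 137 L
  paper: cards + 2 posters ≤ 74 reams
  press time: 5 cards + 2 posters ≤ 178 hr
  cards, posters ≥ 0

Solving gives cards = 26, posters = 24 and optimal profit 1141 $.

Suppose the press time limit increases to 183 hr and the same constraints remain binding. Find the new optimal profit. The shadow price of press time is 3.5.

Δb = 5, so new z* = 1141 + (3.5)·(5) = 1141 + 17.5 = 1158.5.

1158.5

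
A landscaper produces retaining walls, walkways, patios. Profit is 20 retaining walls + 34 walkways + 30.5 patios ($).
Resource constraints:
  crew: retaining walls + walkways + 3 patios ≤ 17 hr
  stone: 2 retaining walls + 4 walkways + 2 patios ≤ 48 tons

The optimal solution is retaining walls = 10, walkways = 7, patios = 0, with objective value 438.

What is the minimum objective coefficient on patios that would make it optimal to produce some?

32

At the optimum: crew uses 17 of 17 (binding); stone uses 48 of 48 (binding).
From A_Bᵀ y = c: 1·y_crew + 2·y_stone = 20; 1·y_crew + 4·y_stone = 34.
This yields shadow prices y_crew = 6, y_stone = 7.
patios enters the basis when its profit ≥ yᵀa₃ = 6·3 + 7·2 = 32.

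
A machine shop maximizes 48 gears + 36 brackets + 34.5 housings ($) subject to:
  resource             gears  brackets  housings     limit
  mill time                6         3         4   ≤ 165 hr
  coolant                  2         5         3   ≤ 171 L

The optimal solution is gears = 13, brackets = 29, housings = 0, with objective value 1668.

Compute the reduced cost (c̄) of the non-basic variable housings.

-2.5

Check each constraint at x*: mill time 165/165 (tight); coolant 171/171 (tight).
From A_Bᵀ y = c: 6·y_mill time + 2·y_coolant = 48; 3·y_mill time + 5·y_coolant = 36.
→ y_mill time = 7 and y_coolant = 3.
Reduced cost of housings: c₃ − yᵀa₃ = 34.5 − (7·4 + 3·3) = 34.5 − 37 = -2.5.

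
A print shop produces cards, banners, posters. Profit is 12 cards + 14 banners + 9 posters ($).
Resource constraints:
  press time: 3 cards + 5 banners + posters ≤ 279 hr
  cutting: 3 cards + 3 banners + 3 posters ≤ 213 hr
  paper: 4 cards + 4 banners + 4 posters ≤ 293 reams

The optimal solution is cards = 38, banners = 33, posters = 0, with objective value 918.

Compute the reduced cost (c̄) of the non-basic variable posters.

-1

Binding: press time and cutting. Non-binding: paper (9 unused).
By complementary slackness, y = 0 for the non-binding constraint.
The binding rows give the dual system: 3·y_press time + 3·y_cutting = 12 and 5·y_press time + 3·y_cutting = 14.
→ y_press time = 1 and y_cutting = 3.
Reduced cost of posters: c₃ − yᵀa₃ = 9 − (1·1 + 3·3) = 9 − 10 = -1.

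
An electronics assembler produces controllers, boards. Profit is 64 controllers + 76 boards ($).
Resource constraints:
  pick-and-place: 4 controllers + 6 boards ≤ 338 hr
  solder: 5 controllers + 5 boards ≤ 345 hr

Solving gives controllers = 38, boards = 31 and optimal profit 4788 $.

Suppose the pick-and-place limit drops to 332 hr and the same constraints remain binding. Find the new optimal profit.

Check each constraint at x*: pick-and-place 338/338 (tight); solder 345/345 (tight).
From A_Bᵀ y = c: 4·y_pick-and-place + 5·y_solder = 64; 6·y_pick-and-place + 5·y_solder = 76.
Solving: y_pick-and-place = 6, y_solder = 8.
Δz = y_pick-and-place·Δb = 6 × (-6) = -36, so new z* = 4788 − 36 = 4752.

4752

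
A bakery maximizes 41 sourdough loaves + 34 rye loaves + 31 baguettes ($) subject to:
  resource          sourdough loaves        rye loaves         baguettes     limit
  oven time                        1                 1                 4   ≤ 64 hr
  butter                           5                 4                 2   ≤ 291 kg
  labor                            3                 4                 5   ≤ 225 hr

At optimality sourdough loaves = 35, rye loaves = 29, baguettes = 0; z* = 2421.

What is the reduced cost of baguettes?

Binding: oven time and butter. Non-binding: labor (4 unused).
Slack constraints have shadow price 0 (complementary slackness).
The binding rows give the dual system: 1·y_oven time + 5·y_butter = 41 and 1·y_oven time + 4·y_butter = 34.
→ y_oven time = 6 and y_butter = 7.
Reduced cost of baguettes: c₃ − yᵀa₃ = 31 − (6·4 + 7·2) = 31 − 38 = -7.

-7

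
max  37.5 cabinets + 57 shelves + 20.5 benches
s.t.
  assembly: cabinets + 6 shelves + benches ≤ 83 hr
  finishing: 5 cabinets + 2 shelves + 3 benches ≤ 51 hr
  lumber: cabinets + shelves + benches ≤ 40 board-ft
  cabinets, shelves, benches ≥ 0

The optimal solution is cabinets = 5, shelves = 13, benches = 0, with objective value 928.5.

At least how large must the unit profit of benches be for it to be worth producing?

Binding: assembly and finishing. Non-binding: lumber (22 unused).
Slack constraints have shadow price 0 (complementary slackness).
Dual feasibility on the basic columns requires 1·y_assembly + 5·y_finishing = 37.5, 6·y_assembly + 2·y_finishing = 57.
Solving: y_assembly = 7.5, y_finishing = 6.
benches enters the basis when its profit ≥ yᵀa₃ = 7.5·1 + 6·3 = 25.5.

25.5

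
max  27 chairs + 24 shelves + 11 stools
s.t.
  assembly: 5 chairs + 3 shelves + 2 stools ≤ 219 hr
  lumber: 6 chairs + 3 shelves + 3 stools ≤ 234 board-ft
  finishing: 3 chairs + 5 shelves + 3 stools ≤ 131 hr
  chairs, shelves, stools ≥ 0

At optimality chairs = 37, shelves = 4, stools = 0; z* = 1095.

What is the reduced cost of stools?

-7

Binding: lumber and finishing. Non-binding: assembly (22 unused).
By complementary slackness, y = 0 for the non-binding constraint.
From A_Bᵀ y = c: 6·y_lumber + 3·y_finishing = 27; 3·y_lumber + 5·y_finishing = 24.
→ y_lumber = 3 and y_finishing = 3.
Reduced cost of stools: c₃ − yᵀa₃ = 11 − (3·3 + 3·3) = 11 − 18 = -7.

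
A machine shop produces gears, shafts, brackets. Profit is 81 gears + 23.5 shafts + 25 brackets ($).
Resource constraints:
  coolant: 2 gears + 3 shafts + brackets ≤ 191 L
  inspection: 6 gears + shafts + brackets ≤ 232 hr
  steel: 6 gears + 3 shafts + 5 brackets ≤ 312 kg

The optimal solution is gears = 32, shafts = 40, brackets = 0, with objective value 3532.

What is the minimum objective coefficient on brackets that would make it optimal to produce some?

33.5

Check each constraint at x*: coolant 184/191 (slack 7); inspection 232/232 (tight); steel 312/312 (tight).
By complementary slackness, y = 0 for the non-binding constraint.
The binding rows give the dual system: 6·y_inspection + 6·y_steel = 81 and 1·y_inspection + 3·y_steel = 23.5.
Solving: y_inspection = 8.5, y_steel = 5.
brackets enters the basis when its profit ≥ yᵀa₃ = 8.5·1 + 5·5 = 33.5.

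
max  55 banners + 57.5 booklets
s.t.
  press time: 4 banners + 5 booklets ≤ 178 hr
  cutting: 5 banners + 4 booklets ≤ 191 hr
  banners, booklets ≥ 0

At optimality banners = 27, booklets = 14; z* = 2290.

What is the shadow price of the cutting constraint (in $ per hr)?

Both press time and cutting are binding at x*.
From A_Bᵀ y = c: 4·y_press time + 5·y_cutting = 55; 5·y_press time + 4·y_cutting = 57.5.
Solving: y_press time = 7.5, y_cutting = 5.
Shadow price of cutting = 5.

5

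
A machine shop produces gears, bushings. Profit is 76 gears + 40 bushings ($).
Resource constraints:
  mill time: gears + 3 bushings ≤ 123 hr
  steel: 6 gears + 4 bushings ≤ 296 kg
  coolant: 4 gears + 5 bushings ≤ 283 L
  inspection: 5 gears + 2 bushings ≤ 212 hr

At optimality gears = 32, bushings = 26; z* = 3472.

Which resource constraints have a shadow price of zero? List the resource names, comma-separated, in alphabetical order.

mill time: 110/123 (slack 13)
steel: 296/296 (binding)
coolant: 258/283 (slack 25)
inspection: 212/212 (binding)
By complementary slackness, a constraint with positive slack has shadow price 0 → coolant, mill time.

coolant, mill time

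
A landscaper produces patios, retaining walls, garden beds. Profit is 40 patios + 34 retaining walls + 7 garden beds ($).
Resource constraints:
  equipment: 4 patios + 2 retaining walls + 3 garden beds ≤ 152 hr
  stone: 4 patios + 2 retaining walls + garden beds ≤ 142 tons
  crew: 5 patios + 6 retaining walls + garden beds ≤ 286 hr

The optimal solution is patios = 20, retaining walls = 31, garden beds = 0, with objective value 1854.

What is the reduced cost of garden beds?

-2

Check each constraint at x*: equipment 142/152 (slack 10); stone 142/142 (tight); crew 286/286 (tight).
Since equipment is not tight, its dual is 0.
The binding rows give the dual system: 4·y_stone + 5·y_crew = 40 and 2·y_stone + 6·y_crew = 34.
This yields shadow prices y_stone = 5, y_crew = 4.
Reduced cost of garden beds: c₃ − yᵀa₃ = 7 − (5·1 + 4·1) = 7 − 9 = -2.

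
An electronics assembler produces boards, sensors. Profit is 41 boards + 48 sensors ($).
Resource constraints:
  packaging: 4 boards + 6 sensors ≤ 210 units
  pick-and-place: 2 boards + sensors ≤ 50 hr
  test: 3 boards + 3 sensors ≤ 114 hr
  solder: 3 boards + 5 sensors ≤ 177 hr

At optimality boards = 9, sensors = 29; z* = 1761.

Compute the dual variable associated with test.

Check each constraint at x*: packaging 210/210 (tight); pick-and-place 47/50 (slack 3); test 114/114 (tight); solder 172/177 (slack 5).
Since pick-and-place, solder are not tight, their duals are 0.
The binding rows give the dual system: 4·y_packaging + 3·y_test = 41 and 6·y_packaging + 3·y_test = 48.
→ y_packaging = 3.5 and y_test = 9.
Shadow price of test = 9.

9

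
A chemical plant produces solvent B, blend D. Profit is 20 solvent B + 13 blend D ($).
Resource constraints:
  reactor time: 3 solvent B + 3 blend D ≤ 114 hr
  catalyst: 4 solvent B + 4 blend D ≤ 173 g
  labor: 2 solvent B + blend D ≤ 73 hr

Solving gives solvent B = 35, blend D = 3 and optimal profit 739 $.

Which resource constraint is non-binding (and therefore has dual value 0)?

catalyst

reactor time: 114/114 (binding)
catalyst: 152/173 (slack 21)
labor: 73/73 (binding)
By complementary slackness, a constraint with positive slack has shadow price 0 → catalyst.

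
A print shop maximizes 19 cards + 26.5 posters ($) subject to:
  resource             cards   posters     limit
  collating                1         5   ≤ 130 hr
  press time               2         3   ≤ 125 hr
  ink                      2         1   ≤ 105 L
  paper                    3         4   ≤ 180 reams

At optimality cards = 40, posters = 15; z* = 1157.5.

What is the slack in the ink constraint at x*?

ink used = 2·40 + 1·15 = 95; slack = 105 − 95 = 10.

10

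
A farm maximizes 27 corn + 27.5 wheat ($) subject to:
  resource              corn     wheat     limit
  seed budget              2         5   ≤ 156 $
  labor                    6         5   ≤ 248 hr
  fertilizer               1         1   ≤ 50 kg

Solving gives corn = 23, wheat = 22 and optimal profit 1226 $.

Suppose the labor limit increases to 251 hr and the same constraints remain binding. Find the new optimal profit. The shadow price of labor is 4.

1238

Δb = 3, so new z* = 1226 + (4)·(3) = 1226 + 12 = 1238.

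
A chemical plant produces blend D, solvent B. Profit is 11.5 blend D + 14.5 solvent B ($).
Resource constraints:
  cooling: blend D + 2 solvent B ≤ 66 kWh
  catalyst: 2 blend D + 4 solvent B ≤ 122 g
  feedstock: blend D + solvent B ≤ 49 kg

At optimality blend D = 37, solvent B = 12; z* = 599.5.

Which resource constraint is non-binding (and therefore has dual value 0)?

cooling: 61/66 (slack 5)
catalyst: 122/122 (binding)
feedstock: 49/49 (binding)
By complementary slackness, a constraint with positive slack has shadow price 0 → cooling.

cooling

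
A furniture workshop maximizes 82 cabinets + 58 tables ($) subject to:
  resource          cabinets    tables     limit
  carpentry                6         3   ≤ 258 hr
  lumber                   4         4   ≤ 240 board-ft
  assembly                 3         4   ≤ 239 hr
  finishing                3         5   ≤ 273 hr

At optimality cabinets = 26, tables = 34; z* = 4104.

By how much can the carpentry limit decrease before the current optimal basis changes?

Binding constraints: carpentry, lumber. The basis is B = [[6,3],[4,4]] with det 12.
Per unit decrease in carpentry, x* moves by d = (-0.3333, 0.3333).
The basis stays optimal until finishing becomes binding; allowable decrease = 37.5 hr.

37.5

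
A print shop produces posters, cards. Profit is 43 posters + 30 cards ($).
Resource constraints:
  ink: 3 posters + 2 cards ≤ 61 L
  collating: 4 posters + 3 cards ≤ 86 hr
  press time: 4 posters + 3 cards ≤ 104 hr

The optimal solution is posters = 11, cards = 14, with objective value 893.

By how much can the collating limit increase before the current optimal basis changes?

Binding constraints: ink, collating. The basis is B = [[3,2],[4,3]] with det 1.
Per unit increase in collating, x* moves by d = (-2, 3).
The basis stays optimal until posters reaches 0; allowable increase = 5.5 hr.

5.5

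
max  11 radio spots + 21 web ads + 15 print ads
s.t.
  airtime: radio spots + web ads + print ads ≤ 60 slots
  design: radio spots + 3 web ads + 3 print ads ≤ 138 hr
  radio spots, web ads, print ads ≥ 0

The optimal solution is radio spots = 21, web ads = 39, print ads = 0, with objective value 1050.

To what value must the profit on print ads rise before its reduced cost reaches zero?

21

Check each constraint at x*: airtime 60/60 (tight); design 138/138 (tight).
Dual feasibility on the basic columns requires 1·y_airtime + 1·y_design = 11, 1·y_airtime + 3·y_design = 21.
Solving: y_airtime = 6, y_design = 5.
print ads enters the basis when its profit ≥ yᵀa₃ = 6·1 + 5·3 = 21.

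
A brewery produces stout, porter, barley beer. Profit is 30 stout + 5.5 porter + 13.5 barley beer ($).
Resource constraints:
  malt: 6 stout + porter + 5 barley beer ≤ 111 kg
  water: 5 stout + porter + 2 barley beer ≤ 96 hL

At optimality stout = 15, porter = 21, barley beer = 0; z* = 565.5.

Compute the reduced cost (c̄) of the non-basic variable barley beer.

Check each constraint at x*: malt 111/111 (tight); water 96/96 (tight).
The binding rows give the dual system: 6·y_malt + 5·y_water = 30 and 1·y_malt + 1·y_water = 5.5.
Solving: y_malt = 2.5, y_water = 3.
Reduced cost of barley beer: c₃ − yᵀa₃ = 13.5 − (2.5·5 + 3·2) = 13.5 − 18.5 = -5.

-5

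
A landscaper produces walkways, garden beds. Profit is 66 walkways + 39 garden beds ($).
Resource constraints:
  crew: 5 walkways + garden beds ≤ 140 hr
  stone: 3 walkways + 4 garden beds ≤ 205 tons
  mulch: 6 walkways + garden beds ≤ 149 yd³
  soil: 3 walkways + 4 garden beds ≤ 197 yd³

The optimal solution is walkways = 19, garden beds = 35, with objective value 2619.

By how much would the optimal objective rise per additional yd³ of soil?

8

Check each constraint at x*: crew 130/140 (slack 10); stone 197/205 (slack 8); mulch 149/149 (tight); soil 197/197 (tight).
Slack constraints have shadow price 0 (complementary slackness).
From A_Bᵀ y = c: 6·y_mulch + 3·y_soil = 66; 1·y_mulch + 4·y_soil = 39.
→ y_mulch = 7 and y_soil = 8.
Shadow price of soil = 8.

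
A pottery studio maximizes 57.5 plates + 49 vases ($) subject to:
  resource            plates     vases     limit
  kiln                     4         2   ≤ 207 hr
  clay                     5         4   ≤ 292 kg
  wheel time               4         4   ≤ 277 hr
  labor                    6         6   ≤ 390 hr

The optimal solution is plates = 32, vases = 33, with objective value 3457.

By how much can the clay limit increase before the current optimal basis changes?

Binding constraints: clay, labor. The basis is B = [[5,4],[6,6]] with det 6.
Per unit increase in clay, x* moves by d = (1, -1).
The basis stays optimal until kiln becomes binding; allowable increase = 6.5 kg.

6.5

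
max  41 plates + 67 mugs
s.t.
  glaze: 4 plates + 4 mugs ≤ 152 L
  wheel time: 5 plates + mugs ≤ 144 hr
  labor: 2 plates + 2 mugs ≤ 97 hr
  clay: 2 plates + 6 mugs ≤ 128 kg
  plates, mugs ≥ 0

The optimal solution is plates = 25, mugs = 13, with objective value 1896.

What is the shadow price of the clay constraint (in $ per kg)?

6.5

Binding: glaze and clay. Non-binding: wheel time (6 unused), labor (21 unused).
By complementary slackness, y = 0 for the non-binding constraints.
From A_Bᵀ y = c: 4·y_glaze + 2·y_clay = 41; 4·y_glaze + 6·y_clay = 67.
→ y_glaze = 7 and y_clay = 6.5.
Shadow price of clay = 6.5.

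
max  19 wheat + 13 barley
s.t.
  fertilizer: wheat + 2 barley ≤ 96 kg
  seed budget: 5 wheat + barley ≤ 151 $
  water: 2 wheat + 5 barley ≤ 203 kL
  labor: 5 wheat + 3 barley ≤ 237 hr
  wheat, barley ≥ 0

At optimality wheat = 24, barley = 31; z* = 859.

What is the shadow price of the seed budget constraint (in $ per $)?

3

Check each constraint at x*: fertilizer 86/96 (slack 10); seed budget 151/151 (tight); water 203/203 (tight); labor 213/237 (slack 24).
Slack constraints have shadow price 0 (complementary slackness).
From A_Bᵀ y = c: 5·y_seed budget + 2·y_water = 19; 1·y_seed budget + 5·y_water = 13.
Solving: y_seed budget = 3, y_water = 2.
Shadow price of seed budget = 3.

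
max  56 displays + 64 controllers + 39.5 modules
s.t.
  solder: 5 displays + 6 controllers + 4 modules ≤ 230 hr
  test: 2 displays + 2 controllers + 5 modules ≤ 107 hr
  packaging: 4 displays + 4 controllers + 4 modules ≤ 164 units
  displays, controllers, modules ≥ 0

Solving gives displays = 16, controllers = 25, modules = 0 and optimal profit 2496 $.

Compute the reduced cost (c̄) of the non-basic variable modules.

-8.5

Check each constraint at x*: solder 230/230 (tight); test 82/107 (slack 25); packaging 164/164 (tight).
Slack constraints have shadow price 0 (complementary slackness).
From A_Bᵀ y = c: 5·y_solder + 4·y_packaging = 56; 6·y_solder + 4·y_packaging = 64.
This yields shadow prices y_solder = 8, y_packaging = 4.
Reduced cost of modules: c₃ − yᵀa₃ = 39.5 − (8·4 + 4·4) = 39.5 − 48 = -8.5.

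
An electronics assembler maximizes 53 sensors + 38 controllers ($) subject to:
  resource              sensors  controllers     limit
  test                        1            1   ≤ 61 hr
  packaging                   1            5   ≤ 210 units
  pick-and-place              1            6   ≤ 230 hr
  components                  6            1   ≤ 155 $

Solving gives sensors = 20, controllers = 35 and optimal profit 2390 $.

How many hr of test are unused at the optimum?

6

test used = 1·20 + 1·35 = 55; slack = 61 − 55 = 6.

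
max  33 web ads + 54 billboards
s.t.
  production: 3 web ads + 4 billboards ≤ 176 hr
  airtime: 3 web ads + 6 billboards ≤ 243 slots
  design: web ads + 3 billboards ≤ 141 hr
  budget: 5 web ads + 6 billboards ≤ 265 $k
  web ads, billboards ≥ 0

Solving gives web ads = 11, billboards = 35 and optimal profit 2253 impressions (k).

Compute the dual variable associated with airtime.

Check each constraint at x*: production 173/176 (slack 3); airtime 243/243 (tight); design 116/141 (slack 25); budget 265/265 (tight).
Since production, design are not tight, their duals are 0.
Dual feasibility on the basic columns requires 3·y_airtime + 5·y_budget = 33, 6·y_airtime + 6·y_budget = 54.
This yields shadow prices y_airtime = 6, y_budget = 3.
Shadow price of airtime = 6.

6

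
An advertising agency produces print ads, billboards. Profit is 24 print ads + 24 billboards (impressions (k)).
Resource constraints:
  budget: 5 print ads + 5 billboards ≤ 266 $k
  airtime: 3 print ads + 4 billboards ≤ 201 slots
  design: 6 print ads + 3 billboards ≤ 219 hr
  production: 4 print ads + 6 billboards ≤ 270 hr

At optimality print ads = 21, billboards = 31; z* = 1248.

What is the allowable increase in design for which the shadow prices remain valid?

Binding constraints: design, production. The basis is B = [[6,3],[4,6]] with det 24.
Per unit increase in design, x* moves by d = (0.25, -0.1667).
The basis stays optimal until budget becomes binding; allowable increase = 14.4 hr.

14.4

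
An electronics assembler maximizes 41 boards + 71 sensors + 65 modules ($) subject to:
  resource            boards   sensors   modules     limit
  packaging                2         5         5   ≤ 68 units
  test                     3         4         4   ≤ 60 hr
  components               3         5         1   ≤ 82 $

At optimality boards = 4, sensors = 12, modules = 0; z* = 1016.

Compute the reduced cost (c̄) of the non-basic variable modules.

-6

Check each constraint at x*: packaging 68/68 (tight); test 60/60 (tight); components 72/82 (slack 10).
Slack constraints have shadow price 0 (complementary slackness).
Dual feasibility on the basic columns requires 2·y_packaging + 3·y_test = 41, 5·y_packaging + 4·y_test = 71.
Solving: y_packaging = 7, y_test = 9.
Reduced cost of modules: c₃ − yᵀa₃ = 65 − (7·5 + 9·4) = 65 − 71 = -6.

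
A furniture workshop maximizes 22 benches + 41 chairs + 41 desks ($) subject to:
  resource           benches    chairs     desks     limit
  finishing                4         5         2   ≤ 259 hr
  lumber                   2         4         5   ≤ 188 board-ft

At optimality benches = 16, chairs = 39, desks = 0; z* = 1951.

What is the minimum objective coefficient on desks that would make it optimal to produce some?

Both finishing and lumber are binding at x*.
The binding rows give the dual system: 4·y_finishing + 2·y_lumber = 22 and 5·y_finishing + 4·y_lumber = 41.
This yields shadow prices y_finishing = 1, y_lumber = 9.
desks enters the basis when its profit ≥ yᵀa₃ = 1·2 + 9·5 = 47.

47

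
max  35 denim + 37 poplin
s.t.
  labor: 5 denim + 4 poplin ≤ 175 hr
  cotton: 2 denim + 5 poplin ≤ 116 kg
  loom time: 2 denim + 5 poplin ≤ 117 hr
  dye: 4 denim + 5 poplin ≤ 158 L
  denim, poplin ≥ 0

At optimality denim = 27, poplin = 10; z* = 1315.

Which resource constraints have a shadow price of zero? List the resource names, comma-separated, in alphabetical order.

labor: 175/175 (binding)
cotton: 104/116 (slack 12)
loom time: 104/117 (slack 13)
dye: 158/158 (binding)
By complementary slackness, a constraint with positive slack has shadow price 0 → cotton, loom time.

cotton, loom time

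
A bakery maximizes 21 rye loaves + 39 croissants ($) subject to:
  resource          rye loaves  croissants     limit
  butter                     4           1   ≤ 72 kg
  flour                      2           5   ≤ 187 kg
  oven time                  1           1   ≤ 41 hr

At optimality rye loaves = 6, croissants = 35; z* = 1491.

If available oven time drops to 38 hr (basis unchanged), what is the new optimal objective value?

1464

At the optimum: butter uses 59 of 72 (slack = 13); flour uses 187 of 187 (binding); oven time uses 41 of 41 (binding).
Slack constraints have shadow price 0 (complementary slackness).
Dual feasibility on the basic columns requires 2·y_flour + 1·y_oven time = 21, 5·y_flour + 1·y_oven time = 39.
Solving: y_flour = 6, y_oven time = 9.
Δz = y_oven time·Δb = 9 × (-3) = -27, so new z* = 1491 − 27 = 1464.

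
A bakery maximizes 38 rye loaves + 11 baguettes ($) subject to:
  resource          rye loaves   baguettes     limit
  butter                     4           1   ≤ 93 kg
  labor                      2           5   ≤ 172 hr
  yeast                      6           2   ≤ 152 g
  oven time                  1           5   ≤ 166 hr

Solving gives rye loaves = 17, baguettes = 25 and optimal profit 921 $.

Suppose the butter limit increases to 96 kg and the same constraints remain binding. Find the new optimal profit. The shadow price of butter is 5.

936

Δb = 3, so new z* = 921 + (5)·(3) = 921 + 15 = 936.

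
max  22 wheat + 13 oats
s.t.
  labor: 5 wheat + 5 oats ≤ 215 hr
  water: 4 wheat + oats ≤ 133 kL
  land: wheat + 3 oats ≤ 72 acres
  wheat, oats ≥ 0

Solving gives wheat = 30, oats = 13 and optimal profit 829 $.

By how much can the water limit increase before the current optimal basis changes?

39

Binding constraints: labor, water. The basis is B = [[5,5],[4,1]] with det -15.
Per unit increase in water, x* moves by d = (0.3333, -0.3333).
The basis stays optimal until oats reaches 0; allowable increase = 39 kL.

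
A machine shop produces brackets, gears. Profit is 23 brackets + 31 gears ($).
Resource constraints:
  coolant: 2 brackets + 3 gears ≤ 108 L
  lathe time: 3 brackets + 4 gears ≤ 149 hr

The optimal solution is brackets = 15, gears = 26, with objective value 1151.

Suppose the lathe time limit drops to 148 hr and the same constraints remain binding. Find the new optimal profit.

1144

Check each constraint at x*: coolant 108/108 (tight); lathe time 149/149 (tight).
The binding rows give the dual system: 2·y_coolant + 3·y_lathe time = 23 and 3·y_coolant + 4·y_lathe time = 31.
→ y_coolant = 1 and y_lathe time = 7.
Δz = y_lathe time·Δb = 7 × (-1) = -7, so new z* = 1151 − 7 = 1144.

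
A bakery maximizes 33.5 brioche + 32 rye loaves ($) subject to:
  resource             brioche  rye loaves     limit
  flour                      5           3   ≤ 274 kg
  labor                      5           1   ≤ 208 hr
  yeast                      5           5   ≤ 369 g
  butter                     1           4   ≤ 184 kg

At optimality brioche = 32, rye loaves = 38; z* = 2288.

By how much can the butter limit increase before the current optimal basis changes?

32.3

Binding constraints: flour, butter. The basis is B = [[5,3],[1,4]] with det 17.
Per unit increase in butter, x* moves by d = (-0.1765, 0.2941).
The basis stays optimal until yeast becomes binding; allowable increase = 32.3 kg.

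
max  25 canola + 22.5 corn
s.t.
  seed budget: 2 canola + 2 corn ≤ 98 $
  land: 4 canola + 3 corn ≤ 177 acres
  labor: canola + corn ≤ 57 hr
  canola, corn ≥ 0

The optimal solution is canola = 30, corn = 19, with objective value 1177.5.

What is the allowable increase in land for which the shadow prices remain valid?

Binding constraints: seed budget, land. The basis is B = [[2,2],[4,3]] with det -2.
Per unit increase in land, x* moves by d = (1, -1).
The basis stays optimal until corn reaches 0; allowable increase = 19 acres.

19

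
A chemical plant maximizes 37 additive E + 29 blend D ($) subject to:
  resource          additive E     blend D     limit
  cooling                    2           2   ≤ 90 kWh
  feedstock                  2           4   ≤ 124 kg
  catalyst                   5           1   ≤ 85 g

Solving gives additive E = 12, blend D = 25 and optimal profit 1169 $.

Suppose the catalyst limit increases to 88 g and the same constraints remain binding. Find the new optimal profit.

1184

Binding: feedstock and catalyst. Non-binding: cooling (16 unused).
By complementary slackness, y = 0 for the non-binding constraint.
Dual feasibility on the basic columns requires 2·y_feedstock + 5·y_catalyst = 37, 4·y_feedstock + 1·y_catalyst = 29.
This yields shadow prices y_feedstock = 6, y_catalyst = 5.
Δz = y_catalyst·Δb = 5 × (3) = 15, so new z* = 1169 + 15 = 1184.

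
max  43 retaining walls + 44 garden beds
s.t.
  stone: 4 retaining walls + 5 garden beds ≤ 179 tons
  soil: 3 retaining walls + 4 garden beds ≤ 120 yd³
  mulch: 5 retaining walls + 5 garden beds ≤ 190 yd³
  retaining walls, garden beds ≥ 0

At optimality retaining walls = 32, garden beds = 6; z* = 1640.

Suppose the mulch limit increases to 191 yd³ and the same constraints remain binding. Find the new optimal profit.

Binding: soil and mulch. Non-binding: stone (21 unused).
By complementary slackness, y = 0 for the non-binding constraint.
The binding rows give the dual system: 3·y_soil + 5·y_mulch = 43 and 4·y_soil + 5·y_mulch = 44.
Solving: y_soil = 1, y_mulch = 8.
Δz = y_mulch·Δb = 8 × (1) = 8, so new z* = 1640 + 8 = 1648.

1648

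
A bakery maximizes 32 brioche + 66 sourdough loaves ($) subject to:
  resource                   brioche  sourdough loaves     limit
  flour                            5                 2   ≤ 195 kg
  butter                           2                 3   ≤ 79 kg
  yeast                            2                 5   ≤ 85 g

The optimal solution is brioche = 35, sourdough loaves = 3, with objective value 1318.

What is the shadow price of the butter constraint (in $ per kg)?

Binding: butter and yeast. Non-binding: flour (14 unused).
Slack constraints have shadow price 0 (complementary slackness).
Dual feasibility on the basic columns requires 2·y_butter + 2·y_yeast = 32, 3·y_butter + 5·y_yeast = 66.
This yields shadow prices y_butter = 7, y_yeast = 9.
Shadow price of butter = 7.

7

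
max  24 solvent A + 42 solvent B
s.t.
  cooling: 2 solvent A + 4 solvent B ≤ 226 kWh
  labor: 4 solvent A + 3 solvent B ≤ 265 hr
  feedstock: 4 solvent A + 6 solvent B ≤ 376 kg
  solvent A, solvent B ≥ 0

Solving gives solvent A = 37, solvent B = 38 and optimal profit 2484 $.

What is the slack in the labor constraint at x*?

labor used = 4·37 + 3·38 = 262; slack = 265 − 262 = 3.

3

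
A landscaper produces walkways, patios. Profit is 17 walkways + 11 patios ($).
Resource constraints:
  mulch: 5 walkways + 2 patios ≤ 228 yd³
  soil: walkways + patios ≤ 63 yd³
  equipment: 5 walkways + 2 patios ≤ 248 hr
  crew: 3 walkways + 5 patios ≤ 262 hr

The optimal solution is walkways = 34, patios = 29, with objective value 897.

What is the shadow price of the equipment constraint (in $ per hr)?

0

Check each constraint at x*: mulch 228/228 (tight); soil 63/63 (tight); equipment 228/248 (slack 20); crew 247/262 (slack 15).
By complementary slackness, y = 0 for the non-binding constraints.
The binding rows give the dual system: 5·y_mulch + 1·y_soil = 17 and 2·y_mulch + 1·y_soil = 11.
→ y_mulch = 2 and y_soil = 7.
Shadow price of equipment = 0.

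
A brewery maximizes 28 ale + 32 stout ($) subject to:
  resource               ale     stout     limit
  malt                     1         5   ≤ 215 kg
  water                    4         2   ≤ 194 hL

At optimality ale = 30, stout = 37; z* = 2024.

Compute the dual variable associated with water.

6

Check each constraint at x*: malt 215/215 (tight); water 194/194 (tight).
The binding rows give the dual system: 1·y_malt + 4·y_water = 28 and 5·y_malt + 2·y_water = 32.
→ y_malt = 4 and y_water = 6.
Shadow price of water = 6.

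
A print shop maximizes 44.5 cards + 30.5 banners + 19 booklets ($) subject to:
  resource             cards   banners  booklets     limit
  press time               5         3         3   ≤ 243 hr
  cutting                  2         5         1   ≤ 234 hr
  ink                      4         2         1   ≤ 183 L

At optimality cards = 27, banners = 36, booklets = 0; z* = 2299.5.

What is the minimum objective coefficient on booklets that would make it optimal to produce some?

26.5

Binding: press time and cutting. Non-binding: ink (3 unused).
Slack constraints have shadow price 0 (complementary slackness).
The binding rows give the dual system: 5·y_press time + 2·y_cutting = 44.5 and 3·y_press time + 5·y_cutting = 30.5.
This yields shadow prices y_press time = 8.5, y_cutting = 1.
booklets enters the basis when its profit ≥ yᵀa₃ = 8.5·3 + 1·1 = 26.5.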